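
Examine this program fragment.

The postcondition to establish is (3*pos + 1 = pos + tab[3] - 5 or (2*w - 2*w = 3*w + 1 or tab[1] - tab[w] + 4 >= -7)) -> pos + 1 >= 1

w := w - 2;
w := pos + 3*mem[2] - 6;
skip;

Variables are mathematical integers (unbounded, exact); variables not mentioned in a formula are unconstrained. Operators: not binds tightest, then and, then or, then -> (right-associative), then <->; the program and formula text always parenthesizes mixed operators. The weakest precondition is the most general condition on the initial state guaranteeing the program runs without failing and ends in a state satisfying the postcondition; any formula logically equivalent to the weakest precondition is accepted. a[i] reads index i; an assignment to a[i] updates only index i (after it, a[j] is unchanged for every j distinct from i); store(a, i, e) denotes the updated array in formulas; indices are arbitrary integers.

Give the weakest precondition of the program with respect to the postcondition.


Working backward. After the program, the postcondition (3*pos + 1 = pos + tab[3] - 5 or (2*w - 2*w = 3*w + 1 or tab[1] - tab[w] + 4 >= -7)) -> pos + 1 >= 1 must hold; in canonical form it is (2*pos = tab[3] - 6 or 3*w = -1 or tab[1] >= tab[w] - 11) -> pos >= 0.
Before skip: (2*pos = tab[3] - 6 or 3*w = -1 or tab[1] >= tab[w] - 11) -> pos >= 0
Before w := pos + 3*mem[2] - 6: (2*pos = tab[3] - 6 or 9*mem[2] + 3*pos = 17 or tab[1] >= tab[3*mem[2] + pos - 6] - 11) -> pos >= 0
Before w := w - 2: (2*pos = tab[3] - 6 or 9*mem[2] + 3*pos = 17 or tab[1] >= tab[3*mem[2] + pos - 6] - 11) -> pos >= 0
Answer: WP = (2*pos = tab[3] - 6 or 9*mem[2] + 3*pos = 17 or tab[1] >= tab[3*mem[2] + pos - 6] - 11) -> pos >= 0


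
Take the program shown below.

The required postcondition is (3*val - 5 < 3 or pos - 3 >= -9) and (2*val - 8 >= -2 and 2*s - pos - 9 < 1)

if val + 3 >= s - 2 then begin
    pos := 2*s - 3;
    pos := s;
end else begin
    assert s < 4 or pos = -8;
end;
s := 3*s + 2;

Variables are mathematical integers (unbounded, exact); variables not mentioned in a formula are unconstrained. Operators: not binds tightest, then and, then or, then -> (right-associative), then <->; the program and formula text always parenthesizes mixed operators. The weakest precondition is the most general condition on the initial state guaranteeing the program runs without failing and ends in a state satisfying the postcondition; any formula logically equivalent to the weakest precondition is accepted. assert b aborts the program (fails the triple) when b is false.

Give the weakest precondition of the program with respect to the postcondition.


Working backward. After the program, the postcondition (3*val - 5 < 3 or pos - 3 >= -9) and (2*val - 8 >= -2 and 2*s - pos - 9 < 1) must hold; in canonical form it is (3*val < 8 or pos >= -6) and 2*val >= 6 and 2*s < pos + 10.
Before s := 3*s + 2: (3*val < 8 or pos >= -6) and 2*val >= 6 and 6*s < pos + 6
Then branch requires (3*val < 8 or s >= -6) and 2*val >= 6 and 5*s < 6; else branch requires (s < 4 or pos = -8) and (3*val < 8 or pos >= -6) and 2*val >= 6 and 6*s < pos + 6.
Before the if: (val >= s - 5 -> ((3*val < 8 or s >= -6) and 2*val >= 6 and 5*s < 6)) and ((not (val >= s - 5)) -> ((s < 4 or pos = -8) and (3*val < 8 or pos >= -6) and 2*val >= 6 and 6*s < pos + 6))
Answer: WP = (val >= s - 5 -> ((3*val < 8 or s >= -6) and 2*val >= 6 and 5*s < 6)) and ((not (val >= s - 5)) -> ((s < 4 or pos = -8) and (3*val < 8 or pos >= -6) and 2*val >= 6 and 6*s < pos + 6))


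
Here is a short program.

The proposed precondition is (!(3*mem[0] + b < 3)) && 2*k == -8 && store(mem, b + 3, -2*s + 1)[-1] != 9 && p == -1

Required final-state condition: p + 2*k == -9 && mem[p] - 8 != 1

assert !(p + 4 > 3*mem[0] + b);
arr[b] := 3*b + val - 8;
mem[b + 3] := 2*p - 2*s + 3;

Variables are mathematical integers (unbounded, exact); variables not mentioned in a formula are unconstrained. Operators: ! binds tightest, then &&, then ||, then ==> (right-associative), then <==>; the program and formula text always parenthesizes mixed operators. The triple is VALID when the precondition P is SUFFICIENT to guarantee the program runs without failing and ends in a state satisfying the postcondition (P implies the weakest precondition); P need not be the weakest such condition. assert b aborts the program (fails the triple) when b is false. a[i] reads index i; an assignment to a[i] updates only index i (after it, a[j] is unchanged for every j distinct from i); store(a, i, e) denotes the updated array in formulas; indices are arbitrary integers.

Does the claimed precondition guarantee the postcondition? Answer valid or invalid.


Working backward. After the program, the postcondition p + 2*k == -9 && mem[p] - 8 != 1 must hold; in canonical form it is 2*k + p == -9 && mem[p] != 9.
Before mem[b + 3] := 2*p - 2*s + 3: 2*k + p == -9 && store(mem, b + 3, 2*p - 2*s + 3)[p] != 9
Before arr[b] := 3*b + val - 8: 2*k + p == -9 && store(mem, b + 3, 2*p - 2*s + 3)[p] != 9
Before assert !(p + 4 > 3*mem[0] + b): (!(p > 3*mem[0] + b - 4)) && 2*k + p == -9 && store(mem, b + 3, 2*p - 2*s + 3)[p] != 9
The weakest precondition is (!(p > 3*mem[0] + b - 4)) && 2*k + p == -9 && store(mem, b + 3, 2*p - 2*s + 3)[p] != 9.
Check whether (!(3*mem[0] + b < 3)) && 2*k == -8 && store(mem, b + 3, -2*s + 1)[-1] != 9 && p == -1 implies it.
Every state satisfying the precondition satisfies the weakest precondition: the implication holds.
Answer: valid


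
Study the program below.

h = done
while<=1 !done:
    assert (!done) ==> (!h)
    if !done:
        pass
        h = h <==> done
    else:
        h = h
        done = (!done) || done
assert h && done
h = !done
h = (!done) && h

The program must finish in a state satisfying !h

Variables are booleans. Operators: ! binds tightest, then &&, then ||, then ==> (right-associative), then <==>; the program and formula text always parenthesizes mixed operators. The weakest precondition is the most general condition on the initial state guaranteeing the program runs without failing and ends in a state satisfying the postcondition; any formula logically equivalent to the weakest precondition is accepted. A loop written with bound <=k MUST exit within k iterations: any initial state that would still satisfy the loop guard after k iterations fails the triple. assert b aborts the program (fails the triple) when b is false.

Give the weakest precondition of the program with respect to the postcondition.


Working backward. After the program, !h must hold.
Before h := (!done) && h: !((!done) && h)
Before h := !done: done
Before assert h && done: h && done
Before the loop (bound <=1), unroll the exhaustion recursion (WP_0 = exit-now case; WP_j = one more guarded iteration, up to j = 1):
  WP_0: done && h
  WP_1: ((!done) ==> (((!done) ==> (!h)) && ((!done) ==> (done && (h <==> done))) && (done ==> h))) && (done ==> (h && done))
So before the loop: ((!done) ==> (((!done) ==> (!h)) && ((!done) ==> (done && (h <==> done))) && (done ==> h))) && (done ==> (h && done))
Before h := done: (!done) ==> ((!done) ==> done)
Answer: WP = (!done) ==> ((!done) ==> done)


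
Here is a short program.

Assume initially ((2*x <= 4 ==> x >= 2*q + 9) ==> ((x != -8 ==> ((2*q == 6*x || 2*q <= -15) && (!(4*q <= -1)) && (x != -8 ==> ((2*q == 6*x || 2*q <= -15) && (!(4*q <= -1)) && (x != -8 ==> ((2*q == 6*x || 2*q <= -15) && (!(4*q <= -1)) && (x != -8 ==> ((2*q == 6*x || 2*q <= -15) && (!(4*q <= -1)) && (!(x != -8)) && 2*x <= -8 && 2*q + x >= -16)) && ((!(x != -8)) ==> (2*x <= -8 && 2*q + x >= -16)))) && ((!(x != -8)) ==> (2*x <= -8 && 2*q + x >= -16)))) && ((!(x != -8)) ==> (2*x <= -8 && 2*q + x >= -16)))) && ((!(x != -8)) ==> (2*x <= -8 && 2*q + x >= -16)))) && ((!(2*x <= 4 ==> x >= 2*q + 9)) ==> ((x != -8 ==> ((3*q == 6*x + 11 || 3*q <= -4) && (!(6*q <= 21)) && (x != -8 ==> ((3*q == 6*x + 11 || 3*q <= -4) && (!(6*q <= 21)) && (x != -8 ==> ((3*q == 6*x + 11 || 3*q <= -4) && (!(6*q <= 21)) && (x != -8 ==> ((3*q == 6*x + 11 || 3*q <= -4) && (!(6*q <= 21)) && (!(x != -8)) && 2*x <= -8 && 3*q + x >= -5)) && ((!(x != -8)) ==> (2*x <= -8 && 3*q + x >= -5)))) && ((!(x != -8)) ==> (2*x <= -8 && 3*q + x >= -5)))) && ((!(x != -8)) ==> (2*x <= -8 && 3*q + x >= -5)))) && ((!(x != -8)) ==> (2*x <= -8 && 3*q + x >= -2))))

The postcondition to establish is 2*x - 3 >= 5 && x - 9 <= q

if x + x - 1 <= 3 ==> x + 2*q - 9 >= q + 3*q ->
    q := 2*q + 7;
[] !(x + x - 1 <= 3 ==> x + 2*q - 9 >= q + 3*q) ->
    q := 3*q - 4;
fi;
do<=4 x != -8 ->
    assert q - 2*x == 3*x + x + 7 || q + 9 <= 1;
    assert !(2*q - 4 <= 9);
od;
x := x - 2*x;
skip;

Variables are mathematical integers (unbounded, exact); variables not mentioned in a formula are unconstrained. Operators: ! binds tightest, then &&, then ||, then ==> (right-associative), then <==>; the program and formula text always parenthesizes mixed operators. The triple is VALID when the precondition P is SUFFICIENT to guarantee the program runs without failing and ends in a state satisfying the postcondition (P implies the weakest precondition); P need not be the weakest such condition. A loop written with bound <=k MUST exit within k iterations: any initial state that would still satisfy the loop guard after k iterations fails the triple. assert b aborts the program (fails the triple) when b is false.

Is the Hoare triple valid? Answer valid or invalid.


Working backward. After the program, the postcondition 2*x - 3 >= 5 && x - 9 <= q must hold; in canonical form it is 2*x >= 8 && x <= q + 9.
Before skip: 2*x >= 8 && x <= q + 9
Before x := x - 2*x: 2*x <= -8 && q + x >= -9
Before the loop (bound <=4), unroll the exhaustion recursion (WP_0 = exit-now case; WP_j = one more guarded iteration, up to j = 4):
  WP_0: (!(x != -8)) && 2*x <= -8 && q + x >= -9
  WP_1: (x != -8 ==> ((q == 6*x + 7 || q <= -8) && (!(2*q <= 13)) && (!(x != -8)) && 2*x <= -8 && q + x >= -9)) && ((!(x != -8)) ==> (2*x <= -8 && q + x >= -9))
  WP_2: (x != -8 ==> ((q == 6*x + 7 || q <= -8) && (!(2*q <= 13)) && (x != -8 ==> ((q == 6*x + 7 || q <= -8) && (!(2*q <= 13)) && (!(x != -8)) && 2*x <= -8 && q + x >= -9)) && ((!(x != -8)) ==> (2*x <= -8 && q + x >= -9)))) && ((!(x != -8)) ==> (2*x <= -8 && q + x >= -9))
  WP_3: (x != -8 ==> ((q == 6*x + 7 || q <= -8) && (!(2*q <= 13)) && (x != -8 ==> ((q == 6*x + 7 || q <= -8) && (!(2*q <= 13)) && (x != -8 ==> ((q == 6*x + 7 || q <= -8) && (!(2*q <= 13)) && (!(x != -8)) && 2*x <= -8 && q + x >= -9)) && ((!(x != -8)) ==> (2*x <= -8 && q + x >= -9)))) && ((!(x != -8)) ==> (2*x <= -8 && q + x >= -9)))) && ((!(x != -8)) ==> (2*x <= -8 && q + x >= -9))
  WP_4: (x != -8 ==> ((q == 6*x + 7 || q <= -8) && (!(2*q <= 13)) && (x != -8 ==> ((q == 6*x + 7 || q <= -8) && (!(2*q <= 13)) && (x != -8 ==> ((q == 6*x + 7 || q <= -8) && (!(2*q <= 13)) && (x != -8 ==> ((q == 6*x + 7 || q <= -8) && (!(2*q <= 13)) && (!(x != -8)) && 2*x <= -8 && q + x >= -9)) && ((!(x != -8)) ==> (2*x <= -8 && q + x >= -9)))) && ((!(x != -8)) ==> (2*x <= -8 && q + x >= -9)))) && ((!(x != -8)) ==> (2*x <= -8 && q + x >= -9)))) && ((!(x != -8)) ==> (2*x <= -8 && q + x >= -9))
So before the loop: (x != -8 ==> ((q == 6*x + 7 || q <= -8) && (!(2*q <= 13)) && (x != -8 ==> ((q == 6*x + 7 || q <= -8) && (!(2*q <= 13)) && (x != -8 ==> ((q == 6*x + 7 || q <= -8) && (!(2*q <= 13)) && (x != -8 ==> ((q == 6*x + 7 || q <= -8) && (!(2*q <= 13)) && (!(x != -8)) && 2*x <= -8 && q + x >= -9)) && ((!(x != -8)) ==> (2*x <= -8 && q + x >= -9)))) && ((!(x != -8)) ==> (2*x <= -8 && q + x >= -9)))) && ((!(x != -8)) ==> (2*x <= -8 && q + x >= -9)))) && ((!(x != -8)) ==> (2*x <= -8 && q + x >= -9))
Then branch requires (x != -8 ==> ((2*q == 6*x || 2*q <= -15) && (!(4*q <= -1)) && (x != -8 ==> ((2*q == 6*x || 2*q <= -15) && (!(4*q <= -1)) && (x != -8 ==> ((2*q == 6*x || 2*q <= -15) && (!(4*q <= -1)) && (x != -8 ==> ((2*q == 6*x || 2*q <= -15) && (!(4*q <= -1)) && (!(x != -8)) && 2*x <= -8 && 2*q + x >= -16)) && ((!(x != -8)) ==> (2*x <= -8 && 2*q + x >= -16)))) && ((!(x != -8)) ==> (2*x <= -8 && 2*q + x >= -16)))) && ((!(x != -8)) ==> (2*x <= -8 && 2*q + x >= -16)))) && ((!(x != -8)) ==> (2*x <= -8 && 2*q + x >= -16)); else branch requires (x != -8 ==> ((3*q == 6*x + 11 || 3*q <= -4) && (!(6*q <= 21)) && (x != -8 ==> ((3*q == 6*x + 11 || 3*q <= -4) && (!(6*q <= 21)) && (x != -8 ==> ((3*q == 6*x + 11 || 3*q <= -4) && (!(6*q <= 21)) && (x != -8 ==> ((3*q == 6*x + 11 || 3*q <= -4) && (!(6*q <= 21)) && (!(x != -8)) && 2*x <= -8 && 3*q + x >= -5)) && ((!(x != -8)) ==> (2*x <= -8 && 3*q + x >= -5)))) && ((!(x != -8)) ==> (2*x <= -8 && 3*q + x >= -5)))) && ((!(x != -8)) ==> (2*x <= -8 && 3*q + x >= -5)))) && ((!(x != -8)) ==> (2*x <= -8 && 3*q + x >= -5)).
Before the if: ((2*x <= 4 ==> x >= 2*q + 9) ==> ((x != -8 ==> ((2*q == 6*x || 2*q <= -15) && (!(4*q <= -1)) && (x != -8 ==> ((2*q == 6*x || 2*q <= -15) && (!(4*q <= -1)) && (x != -8 ==> ((2*q == 6*x || 2*q <= -15) && (!(4*q <= -1)) && (x != -8 ==> ((2*q == 6*x || 2*q <= -15) && (!(4*q <= -1)) && (!(x != -8)) && 2*x <= -8 && 2*q + x >= -16)) && ((!(x != -8)) ==> (2*x <= -8 && 2*q + x >= -16)))) && ((!(x != -8)) ==> (2*x <= -8 && 2*q + x >= -16)))) && ((!(x != -8)) ==> (2*x <= -8 && 2*q + x >= -16)))) && ((!(x != -8)) ==> (2*x <= -8 && 2*q + x >= -16)))) && ((!(2*x <= 4 ==> x >= 2*q + 9)) ==> ((x != -8 ==> ((3*q == 6*x + 11 || 3*q <= -4) && (!(6*q <= 21)) && (x != -8 ==> ((3*q == 6*x + 11 || 3*q <= -4) && (!(6*q <= 21)) && (x != -8 ==> ((3*q == 6*x + 11 || 3*q <= -4) && (!(6*q <= 21)) && (x != -8 ==> ((3*q == 6*x + 11 || 3*q <= -4) && (!(6*q <= 21)) && (!(x != -8)) && 2*x <= -8 && 3*q + x >= -5)) && ((!(x != -8)) ==> (2*x <= -8 && 3*q + x >= -5)))) && ((!(x != -8)) ==> (2*x <= -8 && 3*q + x >= -5)))) && ((!(x != -8)) ==> (2*x <= -8 && 3*q + x >= -5)))) && ((!(x != -8)) ==> (2*x <= -8 && 3*q + x >= -5))))
The weakest precondition is ((2*x <= 4 ==> x >= 2*q + 9) ==> ((x != -8 ==> ((2*q == 6*x || 2*q <= -15) && (!(4*q <= -1)) && (x != -8 ==> ((2*q == 6*x || 2*q <= -15) && (!(4*q <= -1)) && (x != -8 ==> ((2*q == 6*x || 2*q <= -15) && (!(4*q <= -1)) && (x != -8 ==> ((2*q == 6*x || 2*q <= -15) && (!(4*q <= -1)) && (!(x != -8)) && 2*x <= -8 && 2*q + x >= -16)) && ((!(x != -8)) ==> (2*x <= -8 && 2*q + x >= -16)))) && ((!(x != -8)) ==> (2*x <= -8 && 2*q + x >= -16)))) && ((!(x != -8)) ==> (2*x <= -8 && 2*q + x >= -16)))) && ((!(x != -8)) ==> (2*x <= -8 && 2*q + x >= -16)))) && ((!(2*x <= 4 ==> x >= 2*q + 9)) ==> ((x != -8 ==> ((3*q == 6*x + 11 || 3*q <= -4) && (!(6*q <= 21)) && (x != -8 ==> ((3*q == 6*x + 11 || 3*q <= -4) && (!(6*q <= 21)) && (x != -8 ==> ((3*q == 6*x + 11 || 3*q <= -4) && (!(6*q <= 21)) && (x != -8 ==> ((3*q == 6*x + 11 || 3*q <= -4) && (!(6*q <= 21)) && (!(x != -8)) && 2*x <= -8 && 3*q + x >= -5)) && ((!(x != -8)) ==> (2*x <= -8 && 3*q + x >= -5)))) && ((!(x != -8)) ==> (2*x <= -8 && 3*q + x >= -5)))) && ((!(x != -8)) ==> (2*x <= -8 && 3*q + x >= -5)))) && ((!(x != -8)) ==> (2*x <= -8 && 3*q + x >= -5)))).
Check whether ((2*x <= 4 ==> x >= 2*q + 9) ==> ((x != -8 ==> ((2*q == 6*x || 2*q <= -15) && (!(4*q <= -1)) && (x != -8 ==> ((2*q == 6*x || 2*q <= -15) && (!(4*q <= -1)) && (x != -8 ==> ((2*q == 6*x || 2*q <= -15) && (!(4*q <= -1)) && (x != -8 ==> ((2*q == 6*x || 2*q <= -15) && (!(4*q <= -1)) && (!(x != -8)) && 2*x <= -8 && 2*q + x >= -16)) && ((!(x != -8)) ==> (2*x <= -8 && 2*q + x >= -16)))) && ((!(x != -8)) ==> (2*x <= -8 && 2*q + x >= -16)))) && ((!(x != -8)) ==> (2*x <= -8 && 2*q + x >= -16)))) && ((!(x != -8)) ==> (2*x <= -8 && 2*q + x >= -16)))) && ((!(2*x <= 4 ==> x >= 2*q + 9)) ==> ((x != -8 ==> ((3*q == 6*x + 11 || 3*q <= -4) && (!(6*q <= 21)) && (x != -8 ==> ((3*q == 6*x + 11 || 3*q <= -4) && (!(6*q <= 21)) && (x != -8 ==> ((3*q == 6*x + 11 || 3*q <= -4) && (!(6*q <= 21)) && (x != -8 ==> ((3*q == 6*x + 11 || 3*q <= -4) && (!(6*q <= 21)) && (!(x != -8)) && 2*x <= -8 && 3*q + x >= -5)) && ((!(x != -8)) ==> (2*x <= -8 && 3*q + x >= -5)))) && ((!(x != -8)) ==> (2*x <= -8 && 3*q + x >= -5)))) && ((!(x != -8)) ==> (2*x <= -8 && 3*q + x >= -5)))) && ((!(x != -8)) ==> (2*x <= -8 && 3*q + x >= -2)))) implies it.
Every state satisfying the precondition satisfies the weakest precondition: the implication holds.
Answer: valid


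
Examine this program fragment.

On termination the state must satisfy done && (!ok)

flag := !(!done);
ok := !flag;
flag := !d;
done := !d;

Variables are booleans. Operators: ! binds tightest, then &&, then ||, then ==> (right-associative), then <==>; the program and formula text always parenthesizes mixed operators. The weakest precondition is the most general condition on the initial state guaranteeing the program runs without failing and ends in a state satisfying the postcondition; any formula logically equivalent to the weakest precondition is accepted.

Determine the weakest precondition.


Working backward. After the program, done && (!ok) must hold.
Before done := !d: (!d) && (!ok)
Before flag := !d: (!d) && (!ok)
Before ok := !flag: (!d) && flag
Before flag := !(!done): (!d) && done
Answer: WP = (!d) && done


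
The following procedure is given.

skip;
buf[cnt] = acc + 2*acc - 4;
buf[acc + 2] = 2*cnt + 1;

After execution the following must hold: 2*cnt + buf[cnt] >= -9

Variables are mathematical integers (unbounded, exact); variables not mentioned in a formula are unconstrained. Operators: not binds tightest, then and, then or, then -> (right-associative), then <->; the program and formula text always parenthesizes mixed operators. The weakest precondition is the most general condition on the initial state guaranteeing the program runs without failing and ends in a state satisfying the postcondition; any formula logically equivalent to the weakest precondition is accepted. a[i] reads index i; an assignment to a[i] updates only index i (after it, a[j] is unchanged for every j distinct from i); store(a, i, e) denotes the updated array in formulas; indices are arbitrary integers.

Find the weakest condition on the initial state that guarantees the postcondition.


Working backward. After the program, the postcondition 2*cnt + buf[cnt] >= -9 must hold; in canonical form it is buf[cnt] + 2*cnt >= -9.
Before buf[acc + 2] := 2*cnt + 1: store(buf, acc + 2, 2*cnt + 1)[cnt] + 2*cnt >= -9
Before buf[cnt] := acc + 2*acc - 4: store(store(buf, cnt, 3*acc - 4), acc + 2, 2*cnt + 1)[cnt] + 2*cnt >= -9
Before skip: store(store(buf, cnt, 3*acc - 4), acc + 2, 2*cnt + 1)[cnt] + 2*cnt >= -9
Answer: WP = store(store(buf, cnt, 3*acc - 4), acc + 2, 2*cnt + 1)[cnt] + 2*cnt >= -9


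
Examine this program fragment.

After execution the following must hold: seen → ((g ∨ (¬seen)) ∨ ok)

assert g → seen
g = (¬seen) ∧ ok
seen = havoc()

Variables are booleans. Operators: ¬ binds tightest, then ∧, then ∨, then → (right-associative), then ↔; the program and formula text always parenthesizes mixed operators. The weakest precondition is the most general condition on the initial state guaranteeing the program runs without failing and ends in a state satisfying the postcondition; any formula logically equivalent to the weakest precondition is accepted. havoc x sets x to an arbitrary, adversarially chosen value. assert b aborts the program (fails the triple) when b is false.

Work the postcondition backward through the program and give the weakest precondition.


Working backward. After the program, the postcondition seen → ((g ∨ (¬seen)) ∨ ok) must hold; in canonical form it is seen → (g ∨ (¬seen) ∨ ok).
Before havoc seen: g ∨ ok
Before g := (¬seen) ∧ ok: ((¬seen) ∧ ok) ∨ ok
Before assert g → seen: (g → seen) ∧ (((¬seen) ∧ ok) ∨ ok)
Answer: WP = (g → seen) ∧ (((¬seen) ∧ ok) ∨ ok)


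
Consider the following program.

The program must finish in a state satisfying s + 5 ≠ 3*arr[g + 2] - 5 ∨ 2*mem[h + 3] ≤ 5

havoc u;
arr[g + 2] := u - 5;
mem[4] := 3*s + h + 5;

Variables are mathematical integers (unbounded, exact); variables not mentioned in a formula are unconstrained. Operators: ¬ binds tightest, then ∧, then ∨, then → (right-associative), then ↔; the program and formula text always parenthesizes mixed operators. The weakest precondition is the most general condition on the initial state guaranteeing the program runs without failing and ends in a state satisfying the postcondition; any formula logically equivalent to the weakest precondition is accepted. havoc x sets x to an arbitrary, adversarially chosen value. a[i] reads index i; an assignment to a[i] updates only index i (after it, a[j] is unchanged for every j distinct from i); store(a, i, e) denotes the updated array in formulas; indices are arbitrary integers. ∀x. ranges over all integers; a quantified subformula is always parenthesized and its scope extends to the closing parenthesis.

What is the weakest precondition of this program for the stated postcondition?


Working backward. After the program, the postcondition s + 5 ≠ 3*arr[g + 2] - 5 ∨ 2*mem[h + 3] ≤ 5 must hold; in canonical form it is s ≠ 3*arr[g + 2] - 10 ∨ 2*mem[h + 3] ≤ 5.
Before mem[4] := 3*s + h + 5: s ≠ 3*arr[g + 2] - 10 ∨ 2*store(mem, 4, h + 3*s + 5)[h + 3] ≤ 5
Before arr[g + 2] := u - 5: s ≠ 3*store(arr, g + 2, u - 5)[g + 2] - 10 ∨ 2*store(mem, 4, h + 3*s + 5)[h + 3] ≤ 5
Before havoc u: ∀u_1. (s ≠ 3*store(arr, g + 2, u_1 - 5)[g + 2] - 10 ∨ 2*store(mem, 4, h + 3*s + 5)[h + 3] ≤ 5)
Answer: WP = ∀u_1. (s ≠ 3*store(arr, g + 2, u_1 - 5)[g + 2] - 10 ∨ 2*store(mem, 4, h + 3*s + 5)[h + 3] ≤ 5)


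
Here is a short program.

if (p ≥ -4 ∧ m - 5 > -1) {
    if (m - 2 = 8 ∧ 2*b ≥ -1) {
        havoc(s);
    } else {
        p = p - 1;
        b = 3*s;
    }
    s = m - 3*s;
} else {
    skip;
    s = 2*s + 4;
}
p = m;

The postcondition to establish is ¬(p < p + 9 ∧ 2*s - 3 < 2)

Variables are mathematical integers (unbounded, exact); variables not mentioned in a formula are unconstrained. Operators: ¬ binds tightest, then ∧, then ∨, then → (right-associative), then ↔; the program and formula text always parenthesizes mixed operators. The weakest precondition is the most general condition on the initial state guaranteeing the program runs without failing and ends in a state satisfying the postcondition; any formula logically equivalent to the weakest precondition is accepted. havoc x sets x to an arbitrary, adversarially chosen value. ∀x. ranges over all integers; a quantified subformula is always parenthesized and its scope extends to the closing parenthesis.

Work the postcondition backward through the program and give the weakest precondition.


Working backward. After the program, the postcondition ¬(p < p + 9 ∧ 2*s - 3 < 2) must hold; in canonical form it is ¬(2*s < 5).
Before p := m: ¬(2*s < 5)
Then branch requires ((m = 10 ∧ 2*b ≥ -1) → (∀s_1. (¬(2*m < 6*s_1 + 5)))) ∧ ((¬(m = 10 ∧ 2*b ≥ -1)) → (¬(2*m < 6*s + 5))); else branch requires ¬(4*s < -3).
Before the if: ((p ≥ -4 ∧ m > 4) → (((m = 10 ∧ 2*b ≥ -1) → (∀s_1. (¬(2*m < 6*s_1 + 5)))) ∧ ((¬(m = 10 ∧ 2*b ≥ -1)) → (¬(2*m < 6*s + 5))))) ∧ ((¬(p ≥ -4 ∧ m > 4)) → (¬(4*s < -3)))
Answer: WP = ((p ≥ -4 ∧ m > 4) → (((m = 10 ∧ 2*b ≥ -1) → (∀s_1. (¬(2*m < 6*s_1 + 5)))) ∧ ((¬(m = 10 ∧ 2*b ≥ -1)) → (¬(2*m < 6*s + 5))))) ∧ ((¬(p ≥ -4 ∧ m > 4)) → (¬(4*s < -3)))


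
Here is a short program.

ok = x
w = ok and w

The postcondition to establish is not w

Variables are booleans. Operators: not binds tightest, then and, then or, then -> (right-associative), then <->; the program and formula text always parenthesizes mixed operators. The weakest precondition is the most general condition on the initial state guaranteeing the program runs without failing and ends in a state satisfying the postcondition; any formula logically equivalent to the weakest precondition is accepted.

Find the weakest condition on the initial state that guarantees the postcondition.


Working backward. After the program, not w must hold.
Before w := ok and w: not (ok and w)
Before ok := x: not (x and w)
Answer: WP = not (x and w)


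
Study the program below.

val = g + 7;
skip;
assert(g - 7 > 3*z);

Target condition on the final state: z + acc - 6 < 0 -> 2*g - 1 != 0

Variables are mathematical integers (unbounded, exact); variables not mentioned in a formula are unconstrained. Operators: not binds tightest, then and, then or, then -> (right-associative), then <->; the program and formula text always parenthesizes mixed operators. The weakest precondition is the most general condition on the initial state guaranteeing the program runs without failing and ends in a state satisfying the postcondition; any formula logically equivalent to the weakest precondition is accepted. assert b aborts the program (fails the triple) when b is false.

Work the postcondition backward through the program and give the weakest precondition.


Working backward. After the program, the postcondition z + acc - 6 < 0 -> 2*g - 1 != 0 must hold; in canonical form it is acc + z < 6 -> 2*g != 1.
Before assert g - 7 > 3*z: g > 3*z + 7 and (acc + z < 6 -> 2*g != 1)
Before skip: g > 3*z + 7 and (acc + z < 6 -> 2*g != 1)
Before val := g + 7: g > 3*z + 7 and (acc + z < 6 -> 2*g != 1)
Answer: WP = g > 3*z + 7 and (acc + z < 6 -> 2*g != 1)


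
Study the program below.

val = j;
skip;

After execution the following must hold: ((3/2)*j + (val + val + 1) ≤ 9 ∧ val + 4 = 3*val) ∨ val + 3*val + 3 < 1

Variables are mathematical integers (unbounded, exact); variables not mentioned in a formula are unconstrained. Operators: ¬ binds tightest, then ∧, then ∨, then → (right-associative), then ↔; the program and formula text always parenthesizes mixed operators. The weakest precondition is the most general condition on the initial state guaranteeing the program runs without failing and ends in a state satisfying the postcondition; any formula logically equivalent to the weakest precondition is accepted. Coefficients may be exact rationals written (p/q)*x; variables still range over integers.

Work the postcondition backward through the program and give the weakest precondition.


Working backward. After the program, the postcondition ((3/2)*j + (val + val + 1) ≤ 9 ∧ val + 4 = 3*val) ∨ val + 3*val + 3 < 1 must hold; in canonical form it is ((3/2)*j + 2*val ≤ 8 ∧ 2*val = 4) ∨ 4*val < -2.
Before skip: ((3/2)*j + 2*val ≤ 8 ∧ 2*val = 4) ∨ 4*val < -2
Before val := j: ((7/2)*j ≤ 8 ∧ 2*j = 4) ∨ 4*j < -2
Answer: WP = ((7/2)*j ≤ 8 ∧ 2*j = 4) ∨ 4*j < -2


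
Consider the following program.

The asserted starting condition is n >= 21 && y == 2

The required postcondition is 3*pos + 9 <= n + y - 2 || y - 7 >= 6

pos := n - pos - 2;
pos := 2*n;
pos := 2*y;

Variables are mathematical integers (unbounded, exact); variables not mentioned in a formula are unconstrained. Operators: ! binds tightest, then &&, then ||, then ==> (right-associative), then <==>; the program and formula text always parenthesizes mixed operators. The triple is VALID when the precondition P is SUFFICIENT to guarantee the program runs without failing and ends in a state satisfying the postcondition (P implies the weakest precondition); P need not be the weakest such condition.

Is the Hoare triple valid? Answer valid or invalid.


Working backward. After the program, the postcondition 3*pos + 9 <= n + y - 2 || y - 7 >= 6 must hold; in canonical form it is 3*pos <= n + y - 11 || y >= 13.
Before pos := 2*y: 5*y <= n - 11 || y >= 13
Before pos := 2*n: 5*y <= n - 11 || y >= 13
Before pos := n - pos - 2: 5*y <= n - 11 || y >= 13
The weakest precondition is 5*y <= n - 11 || y >= 13.
Check whether n >= 21 && y == 2 implies it.
Every state satisfying the precondition satisfies the weakest precondition: the implication holds.
Answer: valid


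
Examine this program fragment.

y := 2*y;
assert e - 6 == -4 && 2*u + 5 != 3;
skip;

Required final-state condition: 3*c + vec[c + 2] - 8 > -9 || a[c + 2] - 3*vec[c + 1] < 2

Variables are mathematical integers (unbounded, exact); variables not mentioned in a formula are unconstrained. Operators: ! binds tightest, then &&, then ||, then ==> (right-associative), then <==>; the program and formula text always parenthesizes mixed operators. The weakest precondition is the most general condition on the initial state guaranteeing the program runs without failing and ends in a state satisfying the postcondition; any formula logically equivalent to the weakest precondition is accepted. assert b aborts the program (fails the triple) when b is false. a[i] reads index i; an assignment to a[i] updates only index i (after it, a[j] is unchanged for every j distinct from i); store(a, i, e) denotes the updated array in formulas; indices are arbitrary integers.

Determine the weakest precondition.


Working backward. After the program, the postcondition 3*c + vec[c + 2] - 8 > -9 || a[c + 2] - 3*vec[c + 1] < 2 must hold; in canonical form it is vec[c + 2] + 3*c > -1 || a[c + 2] < 3*vec[c + 1] + 2.
Before skip: vec[c + 2] + 3*c > -1 || a[c + 2] < 3*vec[c + 1] + 2
Before assert e - 6 == -4 && 2*u + 5 != 3: e == 2 && 2*u != -2 && (vec[c + 2] + 3*c > -1 || a[c + 2] < 3*vec[c + 1] + 2)
Before y := 2*y: e == 2 && 2*u != -2 && (vec[c + 2] + 3*c > -1 || a[c + 2] < 3*vec[c + 1] + 2)
Answer: WP = e == 2 && 2*u != -2 && (vec[c + 2] + 3*c > -1 || a[c + 2] < 3*vec[c + 1] + 2)


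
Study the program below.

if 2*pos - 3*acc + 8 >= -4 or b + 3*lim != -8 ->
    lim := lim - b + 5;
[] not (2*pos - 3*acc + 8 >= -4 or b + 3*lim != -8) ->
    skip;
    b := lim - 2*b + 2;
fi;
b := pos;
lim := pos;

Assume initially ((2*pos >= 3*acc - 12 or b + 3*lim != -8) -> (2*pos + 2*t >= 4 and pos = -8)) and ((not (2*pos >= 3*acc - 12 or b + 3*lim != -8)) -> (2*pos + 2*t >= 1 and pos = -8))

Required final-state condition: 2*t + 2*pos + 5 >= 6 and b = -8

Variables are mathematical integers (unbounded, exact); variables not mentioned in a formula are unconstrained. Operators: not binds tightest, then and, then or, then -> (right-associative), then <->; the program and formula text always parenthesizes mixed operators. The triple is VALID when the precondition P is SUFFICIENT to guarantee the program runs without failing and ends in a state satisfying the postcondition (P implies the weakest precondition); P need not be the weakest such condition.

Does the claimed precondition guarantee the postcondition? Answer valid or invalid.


Working backward. After the program, the postcondition 2*t + 2*pos + 5 >= 6 and b = -8 must hold; in canonical form it is 2*pos + 2*t >= 1 and b = -8.
Before lim := pos: 2*pos + 2*t >= 1 and b = -8
Before b := pos: 2*pos + 2*t >= 1 and pos = -8
Then branch requires 2*pos + 2*t >= 1 and pos = -8; else branch requires 2*pos + 2*t >= 1 and pos = -8.
Before the if: ((2*pos >= 3*acc - 12 or b + 3*lim != -8) -> (2*pos + 2*t >= 1 and pos = -8)) and ((not (2*pos >= 3*acc - 12 or b + 3*lim != -8)) -> (2*pos + 2*t >= 1 and pos = -8))
The weakest precondition is ((2*pos >= 3*acc - 12 or b + 3*lim != -8) -> (2*pos + 2*t >= 1 and pos = -8)) and ((not (2*pos >= 3*acc - 12 or b + 3*lim != -8)) -> (2*pos + 2*t >= 1 and pos = -8)).
Check whether ((2*pos >= 3*acc - 12 or b + 3*lim != -8) -> (2*pos + 2*t >= 4 and pos = -8)) and ((not (2*pos >= 3*acc - 12 or b + 3*lim != -8)) -> (2*pos + 2*t >= 1 and pos = -8)) implies it.
Every state satisfying the precondition satisfies the weakest precondition: the implication holds.
Answer: valid


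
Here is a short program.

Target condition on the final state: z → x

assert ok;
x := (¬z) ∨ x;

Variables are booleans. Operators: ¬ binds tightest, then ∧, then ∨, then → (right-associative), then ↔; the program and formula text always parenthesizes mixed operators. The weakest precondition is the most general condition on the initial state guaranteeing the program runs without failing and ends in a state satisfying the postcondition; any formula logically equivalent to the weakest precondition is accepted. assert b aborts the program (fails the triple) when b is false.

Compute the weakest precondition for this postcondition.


Working backward. After the program, z → x must hold.
Before x := (¬z) ∨ x: z → ((¬z) ∨ x)
Before assert ok: ok ∧ (z → ((¬z) ∨ x))
Answer: WP = ok ∧ (z → ((¬z) ∨ x))


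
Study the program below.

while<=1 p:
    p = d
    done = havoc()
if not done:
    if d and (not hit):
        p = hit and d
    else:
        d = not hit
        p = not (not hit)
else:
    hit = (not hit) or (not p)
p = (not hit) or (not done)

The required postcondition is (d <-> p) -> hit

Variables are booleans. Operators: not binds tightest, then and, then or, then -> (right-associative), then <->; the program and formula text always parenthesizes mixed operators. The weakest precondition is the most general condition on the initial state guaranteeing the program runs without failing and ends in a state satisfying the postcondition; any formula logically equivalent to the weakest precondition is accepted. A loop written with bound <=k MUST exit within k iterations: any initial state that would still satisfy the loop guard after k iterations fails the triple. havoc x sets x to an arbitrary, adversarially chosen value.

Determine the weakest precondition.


Working backward. After the program, (d <-> p) -> hit must hold.
Before p := (not hit) or (not done): (d <-> ((not hit) or (not done))) -> hit
Then branch requires ((d and (not hit)) -> ((d <-> ((not hit) or (not done))) -> hit)) and ((not (d and (not hit))) -> (((not hit) <-> ((not hit) or (not done))) -> hit)); else branch requires (d <-> ((not ((not hit) or (not p))) or (not done))) -> ((not hit) or (not p)).
Before the if: ((not done) -> (((d and (not hit)) -> ((d <-> ((not hit) or (not done))) -> hit)) and ((not (d and (not hit))) -> (((not hit) <-> ((not hit) or (not done))) -> hit)))) and (done -> ((d <-> ((not ((not hit) or (not p))) or (not done))) -> ((not hit) or (not p))))
Before the loop (bound <=1), unroll the exhaustion recursion (WP_0 = exit-now case; WP_j = one more guarded iteration, up to j = 1):
  WP_0: (not p) and ((not done) -> (((d and (not hit)) -> ((d <-> ((not hit) or (not done))) -> hit)) and ((not (d and (not hit))) -> (((not hit) <-> ((not hit) or (not done))) -> hit)))) and (done -> ((d <-> ((not ((not hit) or (not p))) or (not done))) -> ((not hit) or (not p))))
  WP_1: (p -> ((not d) and ((d <-> (not ((not hit) or (not d)))) -> ((not hit) or (not d))) and ((d and (not hit)) -> (d -> hit)) and ((not (d and (not hit))) -> ((not hit) -> hit)))) and ((not p) -> (((not done) -> (((d and (not hit)) -> ((d <-> ((not hit) or (not done))) -> hit)) and ((not (d and (not hit))) -> (((not hit) <-> ((not hit) or (not done))) -> hit)))) and (done -> ((d <-> ((not ((not hit) or (not p))) or (not done))) -> ((not hit) or (not p))))))
So before the loop: (p -> ((not d) and ((d <-> (not ((not hit) or (not d)))) -> ((not hit) or (not d))) and ((d and (not hit)) -> (d -> hit)) and ((not (d and (not hit))) -> ((not hit) -> hit)))) and ((not p) -> (((not done) -> (((d and (not hit)) -> ((d <-> ((not hit) or (not done))) -> hit)) and ((not (d and (not hit))) -> (((not hit) <-> ((not hit) or (not done))) -> hit)))) and (done -> ((d <-> ((not ((not hit) or (not p))) or (not done))) -> ((not hit) or (not p))))))
Answer: WP = (p -> ((not d) and ((d <-> (not ((not hit) or (not d)))) -> ((not hit) or (not d))) and ((d and (not hit)) -> (d -> hit)) and ((not (d and (not hit))) -> ((not hit) -> hit)))) and ((not p) -> (((not done) -> (((d and (not hit)) -> ((d <-> ((not hit) or (not done))) -> hit)) and ((not (d and (not hit))) -> (((not hit) <-> ((not hit) or (not done))) -> hit)))) and (done -> ((d <-> ((not ((not hit) or (not p))) or (not done))) -> ((not hit) or (not p))))))


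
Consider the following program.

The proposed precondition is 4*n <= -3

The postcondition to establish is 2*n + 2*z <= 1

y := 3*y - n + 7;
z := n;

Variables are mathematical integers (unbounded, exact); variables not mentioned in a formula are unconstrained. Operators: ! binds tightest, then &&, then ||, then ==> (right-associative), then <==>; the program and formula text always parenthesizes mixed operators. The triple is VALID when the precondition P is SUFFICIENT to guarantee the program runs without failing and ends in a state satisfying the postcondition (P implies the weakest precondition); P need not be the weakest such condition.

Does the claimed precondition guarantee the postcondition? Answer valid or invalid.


Working backward. After the program, 2*n + 2*z <= 1 must hold.
Before z := n: 4*n <= 1
Before y := 3*y - n + 7: 4*n <= 1
The weakest precondition is 4*n <= 1.
Check whether 4*n <= -3 implies it.
Every state satisfying the precondition satisfies the weakest precondition: the implication holds.
Answer: valid


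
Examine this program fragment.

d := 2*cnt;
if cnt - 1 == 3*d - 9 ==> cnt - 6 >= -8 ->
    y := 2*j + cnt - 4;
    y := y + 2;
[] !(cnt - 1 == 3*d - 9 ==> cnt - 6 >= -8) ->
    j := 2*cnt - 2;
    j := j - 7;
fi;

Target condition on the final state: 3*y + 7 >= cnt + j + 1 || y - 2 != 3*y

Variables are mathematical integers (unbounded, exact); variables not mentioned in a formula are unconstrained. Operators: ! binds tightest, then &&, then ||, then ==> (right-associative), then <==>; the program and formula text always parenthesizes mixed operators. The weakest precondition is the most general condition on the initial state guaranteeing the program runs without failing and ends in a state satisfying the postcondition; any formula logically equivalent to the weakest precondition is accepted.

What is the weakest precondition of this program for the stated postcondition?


Working backward. After the program, the postcondition 3*y + 7 >= cnt + j + 1 || y - 2 != 3*y must hold; in canonical form it is 3*y >= cnt + j - 6 || 2*y != -2.
Then branch requires 2*cnt + 5*j >= 0 || 2*cnt + 4*j != 2; else branch requires 3*y >= 3*cnt - 15 || 2*y != -2.
Before the if: ((cnt == 3*d - 8 ==> cnt >= -2) ==> (2*cnt + 5*j >= 0 || 2*cnt + 4*j != 2)) && ((!(cnt == 3*d - 8 ==> cnt >= -2)) ==> (3*y >= 3*cnt - 15 || 2*y != -2))
Before d := 2*cnt: ((5*cnt == 8 ==> cnt >= -2) ==> (2*cnt + 5*j >= 0 || 2*cnt + 4*j != 2)) && ((!(5*cnt == 8 ==> cnt >= -2)) ==> (3*y >= 3*cnt - 15 || 2*y != -2))
Answer: WP = ((5*cnt == 8 ==> cnt >= -2) ==> (2*cnt + 5*j >= 0 || 2*cnt + 4*j != 2)) && ((!(5*cnt == 8 ==> cnt >= -2)) ==> (3*y >= 3*cnt - 15 || 2*y != -2))


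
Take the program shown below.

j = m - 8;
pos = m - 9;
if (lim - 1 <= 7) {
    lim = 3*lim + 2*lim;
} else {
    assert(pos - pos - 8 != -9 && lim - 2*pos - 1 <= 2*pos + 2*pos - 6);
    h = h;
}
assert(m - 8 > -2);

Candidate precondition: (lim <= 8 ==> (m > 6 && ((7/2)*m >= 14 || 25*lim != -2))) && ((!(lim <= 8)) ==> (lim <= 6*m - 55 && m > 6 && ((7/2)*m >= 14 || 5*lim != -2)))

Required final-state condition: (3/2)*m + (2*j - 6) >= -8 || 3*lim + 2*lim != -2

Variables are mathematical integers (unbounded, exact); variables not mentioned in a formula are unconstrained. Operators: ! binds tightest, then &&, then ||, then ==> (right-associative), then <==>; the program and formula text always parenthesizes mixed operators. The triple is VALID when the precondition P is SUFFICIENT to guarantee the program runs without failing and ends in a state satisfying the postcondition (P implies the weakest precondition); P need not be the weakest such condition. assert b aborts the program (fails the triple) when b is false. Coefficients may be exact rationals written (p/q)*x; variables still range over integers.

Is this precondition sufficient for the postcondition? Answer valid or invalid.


Working backward. After the program, the postcondition (3/2)*m + (2*j - 6) >= -8 || 3*lim + 2*lim != -2 must hold; in canonical form it is 2*j + (3/2)*m >= -2 || 5*lim != -2.
Before assert m - 8 > -2: m > 6 && (2*j + (3/2)*m >= -2 || 5*lim != -2)
Then branch requires m > 6 && (2*j + (3/2)*m >= -2 || 25*lim != -2); else branch requires lim <= 6*pos - 5 && m > 6 && (2*j + (3/2)*m >= -2 || 5*lim != -2).
Before the if: (lim <= 8 ==> (m > 6 && (2*j + (3/2)*m >= -2 || 25*lim != -2))) && ((!(lim <= 8)) ==> (lim <= 6*pos - 5 && m > 6 && (2*j + (3/2)*m >= -2 || 5*lim != -2)))
Before pos := m - 9: (lim <= 8 ==> (m > 6 && (2*j + (3/2)*m >= -2 || 25*lim != -2))) && ((!(lim <= 8)) ==> (lim <= 6*m - 59 && m > 6 && (2*j + (3/2)*m >= -2 || 5*lim != -2)))
Before j := m - 8: (lim <= 8 ==> (m > 6 && ((7/2)*m >= 14 || 25*lim != -2))) && ((!(lim <= 8)) ==> (lim <= 6*m - 59 && m > 6 && ((7/2)*m >= 14 || 5*lim != -2)))
The weakest precondition is (lim <= 8 ==> (m > 6 && ((7/2)*m >= 14 || 25*lim != -2))) && ((!(lim <= 8)) ==> (lim <= 6*m - 59 && m > 6 && ((7/2)*m >= 14 || 5*lim != -2))).
Check whether (lim <= 8 ==> (m > 6 && ((7/2)*m >= 14 || 25*lim != -2))) && ((!(lim <= 8)) ==> (lim <= 6*m - 55 && m > 6 && ((7/2)*m >= 14 || 5*lim != -2))) implies it.
Countermodel: at the initial state lim = 11, m = 11, the precondition holds but the weakest precondition fails.
Answer: invalid
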